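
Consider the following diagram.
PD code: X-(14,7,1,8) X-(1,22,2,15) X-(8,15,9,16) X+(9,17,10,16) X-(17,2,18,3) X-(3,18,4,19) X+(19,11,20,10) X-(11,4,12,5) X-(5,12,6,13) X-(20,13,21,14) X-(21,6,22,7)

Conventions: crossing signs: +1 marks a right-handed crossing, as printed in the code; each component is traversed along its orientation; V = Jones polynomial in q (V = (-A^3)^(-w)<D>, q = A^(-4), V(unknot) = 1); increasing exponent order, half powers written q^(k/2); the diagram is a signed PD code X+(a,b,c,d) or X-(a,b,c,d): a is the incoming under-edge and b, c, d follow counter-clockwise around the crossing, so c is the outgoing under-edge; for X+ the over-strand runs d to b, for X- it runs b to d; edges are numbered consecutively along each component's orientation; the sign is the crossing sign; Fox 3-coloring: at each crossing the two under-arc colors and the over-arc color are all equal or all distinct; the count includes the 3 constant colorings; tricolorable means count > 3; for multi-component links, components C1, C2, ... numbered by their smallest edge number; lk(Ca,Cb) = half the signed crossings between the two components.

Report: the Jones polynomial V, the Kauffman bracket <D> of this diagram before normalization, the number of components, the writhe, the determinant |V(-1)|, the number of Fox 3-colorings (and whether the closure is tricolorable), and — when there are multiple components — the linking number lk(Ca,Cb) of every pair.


V(q) = q^(-19/2) - 2q^(-17/2) + 2q^(-15/2) - 2q^(-13/2) + 2q^(-11/2) - 2q^(-9/2) - q^(-5/2)
bracket: A^-11 + 2A^-3 - 2A + 2A^5 - 2A^9 + 2A^13 - A^17, w = -7
2 components, writhe -7, over 11 crossings
lk(C1,C2) = -2
det 12, colorings 9 of 3^11 — tricolorable
observation: summing lk over 1 pair gives -2


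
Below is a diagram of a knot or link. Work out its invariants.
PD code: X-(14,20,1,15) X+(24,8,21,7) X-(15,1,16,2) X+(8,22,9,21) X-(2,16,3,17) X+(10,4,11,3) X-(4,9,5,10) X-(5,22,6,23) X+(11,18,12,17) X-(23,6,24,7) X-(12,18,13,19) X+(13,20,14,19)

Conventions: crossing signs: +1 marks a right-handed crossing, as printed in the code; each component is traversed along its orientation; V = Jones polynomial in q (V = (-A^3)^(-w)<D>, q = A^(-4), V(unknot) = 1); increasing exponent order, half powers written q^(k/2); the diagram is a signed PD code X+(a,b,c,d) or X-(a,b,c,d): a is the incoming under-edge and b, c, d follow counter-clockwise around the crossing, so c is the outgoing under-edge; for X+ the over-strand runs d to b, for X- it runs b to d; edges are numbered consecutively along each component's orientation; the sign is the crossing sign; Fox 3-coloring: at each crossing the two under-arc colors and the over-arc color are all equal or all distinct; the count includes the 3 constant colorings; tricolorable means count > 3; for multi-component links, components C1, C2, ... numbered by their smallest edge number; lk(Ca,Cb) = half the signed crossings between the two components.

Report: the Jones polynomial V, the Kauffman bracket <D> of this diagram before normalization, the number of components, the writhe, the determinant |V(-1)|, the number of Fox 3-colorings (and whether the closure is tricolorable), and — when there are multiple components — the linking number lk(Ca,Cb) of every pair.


Jones polynomial: V(q) = q^-3 + q^-2 + q^-1 + 1
<D> = A^-6 + A^-2 + A^2 + A^6; writhe -2
components 3, writhe -2 (12 crossings)
linking number lk(C1,C2) = -1
lk(C1,C3): 0
lk(C2,C3) = 0
3-colorings: 9 of 3^12, det 0 — tricolorable
note: the 3 component pairs carry total linking -1


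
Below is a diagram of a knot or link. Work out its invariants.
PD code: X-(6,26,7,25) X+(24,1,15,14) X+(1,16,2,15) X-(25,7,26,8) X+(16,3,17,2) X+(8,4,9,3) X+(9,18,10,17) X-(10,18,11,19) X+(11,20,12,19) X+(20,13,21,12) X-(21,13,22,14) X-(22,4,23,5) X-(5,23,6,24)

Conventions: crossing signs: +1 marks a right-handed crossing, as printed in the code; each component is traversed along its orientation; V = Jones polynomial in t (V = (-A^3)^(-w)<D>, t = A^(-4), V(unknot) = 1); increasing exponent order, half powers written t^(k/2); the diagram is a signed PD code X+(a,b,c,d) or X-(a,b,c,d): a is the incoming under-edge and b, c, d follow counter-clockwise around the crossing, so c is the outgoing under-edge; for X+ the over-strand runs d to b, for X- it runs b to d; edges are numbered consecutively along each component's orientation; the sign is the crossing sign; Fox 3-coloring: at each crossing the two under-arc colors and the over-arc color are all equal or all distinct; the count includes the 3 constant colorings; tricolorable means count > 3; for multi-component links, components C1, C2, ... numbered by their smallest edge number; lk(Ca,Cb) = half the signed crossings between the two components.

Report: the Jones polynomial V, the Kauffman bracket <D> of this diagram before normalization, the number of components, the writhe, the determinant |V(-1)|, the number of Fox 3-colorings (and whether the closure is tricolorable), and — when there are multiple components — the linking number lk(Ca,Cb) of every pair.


V(t) = t^-2 + 2 + t^2
bracket: -A^-5 - 2A^3 - A^11, w = +1
3 components, writhe +1, over 13 crossings
lk(C1,C2) = +1
linking number lk(C1,C3) = -1
lk(C2,C3): 0
det 4, colorings 3 of 3^13 — not tricolorable
observation: w = +1 (over 13 crossings) is diagram-only; (-A^3)^(-1) removes it from V


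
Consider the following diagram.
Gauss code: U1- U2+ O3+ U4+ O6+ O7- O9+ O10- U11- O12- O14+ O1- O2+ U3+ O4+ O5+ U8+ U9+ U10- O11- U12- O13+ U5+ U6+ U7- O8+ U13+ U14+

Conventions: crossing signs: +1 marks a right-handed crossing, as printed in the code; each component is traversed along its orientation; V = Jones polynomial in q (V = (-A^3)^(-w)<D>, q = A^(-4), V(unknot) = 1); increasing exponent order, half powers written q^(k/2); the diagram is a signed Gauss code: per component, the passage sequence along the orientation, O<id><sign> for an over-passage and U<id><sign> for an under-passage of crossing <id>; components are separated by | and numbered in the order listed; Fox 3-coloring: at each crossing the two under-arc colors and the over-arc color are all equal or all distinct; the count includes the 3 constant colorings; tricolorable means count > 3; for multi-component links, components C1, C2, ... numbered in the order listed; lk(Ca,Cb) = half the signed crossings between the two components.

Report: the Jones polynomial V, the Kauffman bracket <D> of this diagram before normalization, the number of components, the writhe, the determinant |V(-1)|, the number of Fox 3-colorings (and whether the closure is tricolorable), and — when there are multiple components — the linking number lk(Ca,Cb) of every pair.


Jones polynomial: V(q) = 2q - 2q^2 + 3q^3 - 3q^4 + 2q^5 - 2q^6 + q^7
<D> = A^-16 - 2A^-12 + 2A^-8 - 3A^-4 + 3 - 2A^4 + 2A^8; writhe +4
components 1, writhe +4 (14 crossings)
3-colorings: 9 of 3^14, det 15 — tricolorable
note: w = +4 shifts under R1 moves; the (-A^3)^(-4) factor cancels that in V


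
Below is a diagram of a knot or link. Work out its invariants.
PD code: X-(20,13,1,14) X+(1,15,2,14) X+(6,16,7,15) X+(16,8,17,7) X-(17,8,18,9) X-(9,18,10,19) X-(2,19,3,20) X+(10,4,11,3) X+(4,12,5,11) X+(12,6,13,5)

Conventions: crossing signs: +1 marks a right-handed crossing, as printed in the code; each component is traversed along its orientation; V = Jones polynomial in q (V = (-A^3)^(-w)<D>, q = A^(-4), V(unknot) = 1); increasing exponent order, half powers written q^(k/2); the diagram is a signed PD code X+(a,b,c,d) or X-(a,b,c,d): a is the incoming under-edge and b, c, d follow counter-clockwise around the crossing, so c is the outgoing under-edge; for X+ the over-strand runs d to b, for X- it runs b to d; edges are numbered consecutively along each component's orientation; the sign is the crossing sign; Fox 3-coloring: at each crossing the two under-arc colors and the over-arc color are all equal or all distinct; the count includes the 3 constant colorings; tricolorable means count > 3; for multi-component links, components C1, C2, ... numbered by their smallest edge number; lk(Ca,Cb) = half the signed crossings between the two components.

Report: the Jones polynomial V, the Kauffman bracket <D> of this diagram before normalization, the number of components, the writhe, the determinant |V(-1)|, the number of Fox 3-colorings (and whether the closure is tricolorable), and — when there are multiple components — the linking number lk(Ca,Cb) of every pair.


V(q) = q + q^3 - q^4
bracket: -A^-10 + A^-6 + A^2, w = +2
1 component, writhe +2, over 10 crossings
det 3, colorings 9 of 3^10 — tricolorable
observation: det 3 = |V(-1)|; divisible by 3, so tricolorable


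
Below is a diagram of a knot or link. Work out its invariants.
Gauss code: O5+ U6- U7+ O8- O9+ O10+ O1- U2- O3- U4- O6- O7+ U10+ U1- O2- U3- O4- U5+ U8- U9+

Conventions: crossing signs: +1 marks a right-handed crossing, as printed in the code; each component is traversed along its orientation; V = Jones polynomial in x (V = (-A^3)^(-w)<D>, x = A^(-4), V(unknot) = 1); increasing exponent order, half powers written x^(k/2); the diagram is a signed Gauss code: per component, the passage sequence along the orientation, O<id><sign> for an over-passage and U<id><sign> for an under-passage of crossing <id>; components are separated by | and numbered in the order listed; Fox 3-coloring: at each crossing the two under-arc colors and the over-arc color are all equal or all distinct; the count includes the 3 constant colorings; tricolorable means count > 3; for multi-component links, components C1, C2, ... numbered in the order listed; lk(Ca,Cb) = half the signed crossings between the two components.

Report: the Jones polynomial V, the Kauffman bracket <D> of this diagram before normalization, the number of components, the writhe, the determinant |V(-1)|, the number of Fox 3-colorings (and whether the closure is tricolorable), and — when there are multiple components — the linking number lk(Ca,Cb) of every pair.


Jones polynomial: V(x) = -x^-4 + x^-3 + x^-1
<D> = A^-2 + A^6 - A^10; writhe -2
components 1, writhe -2 (10 crossings)
3-colorings: 9 of 3^10, det 3 — tricolorable
note: det 3 = |V(-1)|; divisible by 3, so tricolorable


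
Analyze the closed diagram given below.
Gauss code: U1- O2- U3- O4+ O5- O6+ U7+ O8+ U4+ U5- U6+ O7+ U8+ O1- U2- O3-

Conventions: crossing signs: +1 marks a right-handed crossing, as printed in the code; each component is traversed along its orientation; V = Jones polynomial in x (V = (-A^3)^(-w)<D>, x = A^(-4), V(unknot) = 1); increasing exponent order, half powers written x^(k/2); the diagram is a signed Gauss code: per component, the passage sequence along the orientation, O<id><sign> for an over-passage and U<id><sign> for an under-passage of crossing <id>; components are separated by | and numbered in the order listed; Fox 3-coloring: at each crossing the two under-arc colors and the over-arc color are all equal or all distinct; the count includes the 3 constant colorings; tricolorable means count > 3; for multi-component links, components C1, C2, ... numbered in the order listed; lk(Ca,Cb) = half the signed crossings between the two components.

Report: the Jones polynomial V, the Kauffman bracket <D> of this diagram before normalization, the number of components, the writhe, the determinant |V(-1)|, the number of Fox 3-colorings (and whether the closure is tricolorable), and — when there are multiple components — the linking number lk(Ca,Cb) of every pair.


V = -x^-3 + x^-2 - x^-1 + 3 - x + x^2 - x^3
<D> = -A^-12 + A^-8 - A^-4 + 3 - A^4 + A^8 - A^12 (w = 0)
1 component over 8 crossings, w = 0
27 Fox colorings among 3^8, |V(-1)| = 9: tricolorable
why: V spans 6 powers of x: at least 6 crossings in any diagram


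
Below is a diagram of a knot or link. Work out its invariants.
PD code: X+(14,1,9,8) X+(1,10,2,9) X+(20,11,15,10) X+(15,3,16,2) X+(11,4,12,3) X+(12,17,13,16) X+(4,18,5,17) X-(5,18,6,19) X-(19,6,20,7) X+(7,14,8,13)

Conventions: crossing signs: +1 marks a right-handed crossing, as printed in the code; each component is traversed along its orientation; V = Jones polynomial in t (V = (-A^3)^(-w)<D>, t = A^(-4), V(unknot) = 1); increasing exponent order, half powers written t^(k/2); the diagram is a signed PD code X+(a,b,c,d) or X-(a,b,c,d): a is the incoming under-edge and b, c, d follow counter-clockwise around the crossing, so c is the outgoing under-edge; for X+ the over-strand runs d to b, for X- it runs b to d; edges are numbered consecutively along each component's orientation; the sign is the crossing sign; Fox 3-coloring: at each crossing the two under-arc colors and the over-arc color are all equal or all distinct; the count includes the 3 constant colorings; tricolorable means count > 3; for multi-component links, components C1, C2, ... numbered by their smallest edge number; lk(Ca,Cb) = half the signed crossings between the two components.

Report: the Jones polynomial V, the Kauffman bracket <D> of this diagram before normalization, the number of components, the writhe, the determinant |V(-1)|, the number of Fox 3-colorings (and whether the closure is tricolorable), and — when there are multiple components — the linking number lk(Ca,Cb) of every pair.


Jones polynomial: V(t) = t^2 + 2t^4 - t^5 + 2t^6 - t^7 + t^8
<D> = A^-14 - A^-10 + 2A^-6 - A^-2 + 2A^2 + A^10; writhe +6
components 3, writhe +6 (10 crossings)
linking number lk(C1,C2) = +2
lk(C1,C3): 0
lk(C2,C3) = +1
3-colorings: 3 of 3^10, det 8 — not tricolorable
note: the 3 component pairs carry total linking +3


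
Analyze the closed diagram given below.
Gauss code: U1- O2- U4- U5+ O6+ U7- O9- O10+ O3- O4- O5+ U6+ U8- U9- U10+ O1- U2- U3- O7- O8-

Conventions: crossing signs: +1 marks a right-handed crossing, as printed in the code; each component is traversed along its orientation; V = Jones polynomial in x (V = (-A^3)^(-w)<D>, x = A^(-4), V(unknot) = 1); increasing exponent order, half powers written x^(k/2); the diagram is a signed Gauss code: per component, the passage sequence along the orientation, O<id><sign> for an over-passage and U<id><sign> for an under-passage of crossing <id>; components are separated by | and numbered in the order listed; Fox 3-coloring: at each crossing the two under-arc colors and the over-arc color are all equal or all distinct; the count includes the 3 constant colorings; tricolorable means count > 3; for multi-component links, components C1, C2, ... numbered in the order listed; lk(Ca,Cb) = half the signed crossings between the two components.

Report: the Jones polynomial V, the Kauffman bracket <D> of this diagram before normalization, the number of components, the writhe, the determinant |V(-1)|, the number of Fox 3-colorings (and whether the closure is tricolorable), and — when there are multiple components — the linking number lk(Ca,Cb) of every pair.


V = -x^-6 + x^-5 - x^-4 + 2x^-3 - x^-2 + x^-1
<D> = A^-8 - A^-4 + 2 - A^4 + A^8 - A^12 (w = -4)
1 component over 10 crossings, w = -4
3 Fox colorings among 3^10, |V(-1)| = 7: not tricolorable
why: det 7 = |V(-1)|; not divisible by 3, so not tricolorable


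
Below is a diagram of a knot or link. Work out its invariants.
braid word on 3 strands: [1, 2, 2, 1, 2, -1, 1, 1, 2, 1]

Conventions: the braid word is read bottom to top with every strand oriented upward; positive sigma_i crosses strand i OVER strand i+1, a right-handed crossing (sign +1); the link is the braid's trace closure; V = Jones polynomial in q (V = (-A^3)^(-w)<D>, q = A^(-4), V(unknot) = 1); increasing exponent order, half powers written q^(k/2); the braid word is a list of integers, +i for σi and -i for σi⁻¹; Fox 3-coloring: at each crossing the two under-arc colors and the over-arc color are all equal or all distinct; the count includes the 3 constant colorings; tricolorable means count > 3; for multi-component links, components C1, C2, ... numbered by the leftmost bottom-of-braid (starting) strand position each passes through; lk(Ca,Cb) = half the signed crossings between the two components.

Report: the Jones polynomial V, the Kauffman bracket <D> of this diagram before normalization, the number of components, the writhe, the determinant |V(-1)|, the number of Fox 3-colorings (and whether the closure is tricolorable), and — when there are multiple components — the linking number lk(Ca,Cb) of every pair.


Jones polynomial: V(q) = q^3 + q^5 - q^8
<D> = -A^-8 + A^4 + A^12; writhe +8
components 1, writhe +8 (10 crossings)
3-colorings: 9 of 3^10, det 3 — tricolorable
note: det 3 = |V(-1)|; divisible by 3, so tricolorable


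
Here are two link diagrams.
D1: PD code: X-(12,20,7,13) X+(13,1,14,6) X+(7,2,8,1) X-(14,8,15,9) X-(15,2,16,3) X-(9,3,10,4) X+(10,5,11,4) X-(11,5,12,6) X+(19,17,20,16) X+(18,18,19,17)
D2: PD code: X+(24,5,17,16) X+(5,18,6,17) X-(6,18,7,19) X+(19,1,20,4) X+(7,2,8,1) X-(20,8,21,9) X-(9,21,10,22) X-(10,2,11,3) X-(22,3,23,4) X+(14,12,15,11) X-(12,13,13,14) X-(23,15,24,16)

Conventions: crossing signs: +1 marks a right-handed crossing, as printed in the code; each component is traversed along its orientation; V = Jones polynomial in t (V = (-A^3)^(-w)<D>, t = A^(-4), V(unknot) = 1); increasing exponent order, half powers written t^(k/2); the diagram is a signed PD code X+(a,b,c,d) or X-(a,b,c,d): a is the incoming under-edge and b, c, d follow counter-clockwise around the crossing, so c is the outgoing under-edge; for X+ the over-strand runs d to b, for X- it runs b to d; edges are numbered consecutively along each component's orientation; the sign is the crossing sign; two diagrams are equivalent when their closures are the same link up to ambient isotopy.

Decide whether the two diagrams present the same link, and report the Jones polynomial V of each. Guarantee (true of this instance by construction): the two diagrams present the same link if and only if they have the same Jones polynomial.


equivalent: yes
D1 (bracket 1 + A^4 + A^8 + A^12; 10 crossings at w = 0): V = t^-3 + t^-2 + t^-1 + 1
D2 (bracket A^-6 + A^-2 + A^2 + A^6; 12 crossings at w = -2): V = t^-3 + t^-2 + t^-1 + 1
key observation: from 10 to 12 crossings by R-moves: one link, two diagrams


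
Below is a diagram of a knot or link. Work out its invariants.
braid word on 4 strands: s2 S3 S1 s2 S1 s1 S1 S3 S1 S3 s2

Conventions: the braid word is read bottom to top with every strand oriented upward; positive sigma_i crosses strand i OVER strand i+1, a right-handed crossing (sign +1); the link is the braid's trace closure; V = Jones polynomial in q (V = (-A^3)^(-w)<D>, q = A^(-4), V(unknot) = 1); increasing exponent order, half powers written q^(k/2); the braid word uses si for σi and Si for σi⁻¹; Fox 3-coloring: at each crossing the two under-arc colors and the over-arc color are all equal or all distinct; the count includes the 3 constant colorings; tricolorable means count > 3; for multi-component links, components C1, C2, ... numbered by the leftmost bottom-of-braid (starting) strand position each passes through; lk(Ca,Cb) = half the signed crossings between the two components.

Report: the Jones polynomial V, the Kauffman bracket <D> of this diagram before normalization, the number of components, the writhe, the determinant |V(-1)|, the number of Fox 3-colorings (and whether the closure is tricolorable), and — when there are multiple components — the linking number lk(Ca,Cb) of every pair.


Jones polynomial: V(q) = q^-7 - 3q^-6 + 5q^-5 - 8q^-4 + 9q^-3 - 8q^-2 + 8q^-1 - 5 + 3q - q^2
<D> = A^-17 - 3A^-13 + 5A^-9 - 8A^-5 + 8A^-1 - 9A^3 + 8A^7 - 5A^11 + 3A^15 - A^19; writhe -3
components 1, writhe -3 (11 crossings)
3-colorings: 9 of 3^11, det 51 — tricolorable
note: w = -3 (over 11 crossings) is diagram-only; (-A^3)^(3) removes it from V


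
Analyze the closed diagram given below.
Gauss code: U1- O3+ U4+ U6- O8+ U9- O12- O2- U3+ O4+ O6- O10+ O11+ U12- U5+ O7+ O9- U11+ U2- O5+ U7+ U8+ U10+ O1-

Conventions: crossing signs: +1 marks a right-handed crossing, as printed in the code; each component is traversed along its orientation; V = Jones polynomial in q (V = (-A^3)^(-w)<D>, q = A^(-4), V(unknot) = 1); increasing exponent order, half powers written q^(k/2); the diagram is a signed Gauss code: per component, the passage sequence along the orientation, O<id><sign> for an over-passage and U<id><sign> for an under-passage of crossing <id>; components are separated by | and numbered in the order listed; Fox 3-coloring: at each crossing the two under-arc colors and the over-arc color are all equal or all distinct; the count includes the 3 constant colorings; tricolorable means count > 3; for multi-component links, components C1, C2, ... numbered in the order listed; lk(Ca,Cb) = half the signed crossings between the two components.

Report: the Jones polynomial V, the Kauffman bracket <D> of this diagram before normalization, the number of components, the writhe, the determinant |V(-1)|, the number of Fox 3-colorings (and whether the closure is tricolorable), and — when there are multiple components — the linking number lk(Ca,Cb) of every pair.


V = q^-1 - 1 + 2q - 2q^2 + 2q^3 - 2q^4 + q^5
<D> = A^-14 - 2A^-10 + 2A^-6 - 2A^-2 + 2A^2 - A^6 + A^10 (w = +2)
1 component over 12 crossings, w = +2
3 Fox colorings among 3^12, |V(-1)| = 11: not tricolorable
why: w = +2 shifts under R1 moves; the (-A^3)^(-2) factor cancels that in V


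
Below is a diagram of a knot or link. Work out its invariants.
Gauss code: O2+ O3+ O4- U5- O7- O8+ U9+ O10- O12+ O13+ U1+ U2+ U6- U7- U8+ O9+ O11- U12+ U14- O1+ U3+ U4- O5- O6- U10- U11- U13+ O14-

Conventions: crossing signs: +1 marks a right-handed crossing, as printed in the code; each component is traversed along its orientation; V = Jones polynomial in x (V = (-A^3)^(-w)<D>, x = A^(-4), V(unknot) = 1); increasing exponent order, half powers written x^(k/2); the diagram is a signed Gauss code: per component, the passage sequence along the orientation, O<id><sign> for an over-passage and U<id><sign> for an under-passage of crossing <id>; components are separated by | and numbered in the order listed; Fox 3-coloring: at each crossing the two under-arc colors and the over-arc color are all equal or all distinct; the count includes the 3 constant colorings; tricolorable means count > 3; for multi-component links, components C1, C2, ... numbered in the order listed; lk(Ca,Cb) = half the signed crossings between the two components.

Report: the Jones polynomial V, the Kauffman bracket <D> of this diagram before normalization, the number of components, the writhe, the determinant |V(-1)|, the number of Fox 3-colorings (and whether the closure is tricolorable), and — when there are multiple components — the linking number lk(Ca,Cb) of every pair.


V(x) = -x^-3 + x^-2 - x^-1 + 3 - x + x^2 - x^3
bracket: -A^-12 + A^-8 - A^-4 + 3 - A^4 + A^8 - A^12, w = 0
1 component, writhe 0, over 14 crossings
det 9, colorings 27 of 3^14 — tricolorable
observation: det 9 = |V(-1)|; divisible by 3, so tricolorable


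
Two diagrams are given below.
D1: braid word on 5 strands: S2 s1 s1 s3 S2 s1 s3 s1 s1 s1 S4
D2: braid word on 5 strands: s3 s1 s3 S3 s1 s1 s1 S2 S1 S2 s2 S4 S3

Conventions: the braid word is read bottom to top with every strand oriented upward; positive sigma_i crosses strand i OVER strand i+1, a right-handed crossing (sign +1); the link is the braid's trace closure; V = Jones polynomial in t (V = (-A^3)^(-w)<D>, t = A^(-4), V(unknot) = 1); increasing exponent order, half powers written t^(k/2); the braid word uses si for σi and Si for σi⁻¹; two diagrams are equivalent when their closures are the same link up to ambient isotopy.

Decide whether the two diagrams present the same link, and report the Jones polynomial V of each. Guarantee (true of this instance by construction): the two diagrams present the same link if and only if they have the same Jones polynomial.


same link: no
V(D1) = -t^(1/2) + 2t^(3/2) - 4t^(5/2) + 5t^(7/2) - 7t^(9/2) + 7t^(11/2) - 7t^(13/2) + 6t^(15/2) - 4t^(17/2) + 2t^(19/2) - t^(21/2)  [11 crossings, <D> = A^-27 - 2A^-23 + 4A^-19 - 6A^-15 + 7A^-11 - 7A^-7 + 7A^-3 - 5A + 4A^5 - 2A^9 + A^13, w = +5]
D2 (bracket -A^-15 + A^-7 + A^-3 + A; 13 crossings at w = +1): V = -t^(1/2) - t^(3/2) - t^(5/2) + t^(9/2)
note: 2 classes among 2 diagrams; unequal V(t) rules out equality


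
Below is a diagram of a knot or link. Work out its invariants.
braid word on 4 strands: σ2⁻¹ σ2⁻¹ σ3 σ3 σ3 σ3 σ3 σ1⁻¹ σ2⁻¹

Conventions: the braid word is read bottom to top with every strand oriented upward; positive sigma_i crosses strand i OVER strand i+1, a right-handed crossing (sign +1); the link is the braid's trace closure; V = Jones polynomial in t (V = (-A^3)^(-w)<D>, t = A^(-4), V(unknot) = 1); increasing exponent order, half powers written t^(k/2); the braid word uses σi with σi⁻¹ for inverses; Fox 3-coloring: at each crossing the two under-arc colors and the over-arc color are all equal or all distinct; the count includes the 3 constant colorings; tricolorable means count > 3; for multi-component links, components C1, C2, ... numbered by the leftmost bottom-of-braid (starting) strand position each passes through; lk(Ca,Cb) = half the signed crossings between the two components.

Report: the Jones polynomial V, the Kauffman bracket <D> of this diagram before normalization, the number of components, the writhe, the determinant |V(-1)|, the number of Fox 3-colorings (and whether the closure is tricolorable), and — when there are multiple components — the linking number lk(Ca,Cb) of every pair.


V = -t^-2 + t^-1 - 1 + 3t - 2t^2 + 3t^3 - 2t^4 + t^5 - t^6
<D> = A^-21 - A^-17 + 2A^-13 - 3A^-9 + 2A^-5 - 3A^-1 + A^3 - A^7 + A^11 (w = +1)
1 component over 9 crossings, w = +1
9 Fox colorings among 3^9, |V(-1)| = 15: tricolorable
why: V spans 8 powers of t: at least 8 crossings in any diagram


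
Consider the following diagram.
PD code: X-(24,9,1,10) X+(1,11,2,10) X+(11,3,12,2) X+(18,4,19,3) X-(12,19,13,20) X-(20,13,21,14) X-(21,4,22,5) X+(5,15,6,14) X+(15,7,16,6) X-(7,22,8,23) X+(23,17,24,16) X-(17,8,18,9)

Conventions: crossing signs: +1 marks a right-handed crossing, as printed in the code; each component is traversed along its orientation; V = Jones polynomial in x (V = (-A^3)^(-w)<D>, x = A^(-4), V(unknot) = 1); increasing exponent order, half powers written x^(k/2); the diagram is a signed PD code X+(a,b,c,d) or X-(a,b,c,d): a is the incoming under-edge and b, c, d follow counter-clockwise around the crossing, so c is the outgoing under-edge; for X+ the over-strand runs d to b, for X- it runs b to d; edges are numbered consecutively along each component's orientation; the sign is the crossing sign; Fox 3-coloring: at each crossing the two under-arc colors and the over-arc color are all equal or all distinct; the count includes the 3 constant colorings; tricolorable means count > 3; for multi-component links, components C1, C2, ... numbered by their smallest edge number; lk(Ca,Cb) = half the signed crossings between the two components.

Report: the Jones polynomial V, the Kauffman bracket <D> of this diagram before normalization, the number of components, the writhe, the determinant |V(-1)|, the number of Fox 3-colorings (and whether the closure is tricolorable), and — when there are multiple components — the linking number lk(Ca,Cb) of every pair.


V(x) = x^-4 - 2x^-3 + 3x^-2 - 4x^-1 + 5 - 4x + 3x^2 - 2x^3 + x^4
bracket: A^-16 - 2A^-12 + 3A^-8 - 4A^-4 + 5 - 4A^4 + 3A^8 - 2A^12 + A^16, w = 0
1 component, writhe 0, over 12 crossings
det 25, colorings 3 of 3^12 — not tricolorable
observation: V is palindromic (span 8, det 25): x -> 1/x fixes it; necessary, not sufficient, for amphichirality


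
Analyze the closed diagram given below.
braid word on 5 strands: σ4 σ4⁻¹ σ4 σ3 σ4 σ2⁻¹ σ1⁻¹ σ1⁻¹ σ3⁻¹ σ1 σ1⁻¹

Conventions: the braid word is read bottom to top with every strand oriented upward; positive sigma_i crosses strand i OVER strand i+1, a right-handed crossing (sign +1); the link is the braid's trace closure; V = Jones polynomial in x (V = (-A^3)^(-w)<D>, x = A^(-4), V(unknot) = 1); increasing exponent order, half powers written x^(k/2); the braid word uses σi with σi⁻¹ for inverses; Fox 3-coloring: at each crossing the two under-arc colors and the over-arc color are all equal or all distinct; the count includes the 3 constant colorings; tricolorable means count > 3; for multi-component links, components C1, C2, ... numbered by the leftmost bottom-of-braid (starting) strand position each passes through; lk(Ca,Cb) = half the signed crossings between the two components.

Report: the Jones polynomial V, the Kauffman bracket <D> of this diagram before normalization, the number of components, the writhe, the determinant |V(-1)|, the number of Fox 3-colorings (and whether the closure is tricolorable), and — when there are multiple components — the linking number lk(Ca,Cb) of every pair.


V = -x^(-5/2) - x^(-1/2)
<D> = A^-1 + A^7 (w = -1)
2 components over 11 crossings, w = -1
lk(C1,C2): -1
3 Fox colorings among 3^11, |V(-1)| = 2: not tricolorable
why: the word shrinks to σ4 σ3 σ4 σ2⁻¹ σ1⁻¹ σ1⁻¹ σ3⁻¹ after cancelling


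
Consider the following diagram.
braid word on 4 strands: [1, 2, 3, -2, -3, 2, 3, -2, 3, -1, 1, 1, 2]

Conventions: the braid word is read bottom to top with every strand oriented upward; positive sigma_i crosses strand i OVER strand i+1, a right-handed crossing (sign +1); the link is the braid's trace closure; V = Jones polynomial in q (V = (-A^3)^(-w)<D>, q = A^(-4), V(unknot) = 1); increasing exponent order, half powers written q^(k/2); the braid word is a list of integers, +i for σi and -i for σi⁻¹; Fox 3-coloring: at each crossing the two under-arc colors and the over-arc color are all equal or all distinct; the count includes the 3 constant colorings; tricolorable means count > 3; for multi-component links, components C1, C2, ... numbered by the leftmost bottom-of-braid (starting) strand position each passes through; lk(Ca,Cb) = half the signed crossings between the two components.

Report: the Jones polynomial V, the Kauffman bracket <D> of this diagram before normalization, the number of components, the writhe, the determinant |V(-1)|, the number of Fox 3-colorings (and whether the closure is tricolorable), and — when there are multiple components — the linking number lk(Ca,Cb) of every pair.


V(q) = 2q - 2q^2 + 3q^3 - 3q^4 + 2q^5 - 2q^6 + q^7
bracket: -A^-13 + 2A^-9 - 2A^-5 + 3A^-1 - 3A^3 + 2A^7 - 2A^11, w = +5
1 component, writhe +5, over 13 crossings
det 15, colorings 9 of 3^13 — tricolorable
observation: det 15 = |V(-1)|; divisible by 3, so tricolorable


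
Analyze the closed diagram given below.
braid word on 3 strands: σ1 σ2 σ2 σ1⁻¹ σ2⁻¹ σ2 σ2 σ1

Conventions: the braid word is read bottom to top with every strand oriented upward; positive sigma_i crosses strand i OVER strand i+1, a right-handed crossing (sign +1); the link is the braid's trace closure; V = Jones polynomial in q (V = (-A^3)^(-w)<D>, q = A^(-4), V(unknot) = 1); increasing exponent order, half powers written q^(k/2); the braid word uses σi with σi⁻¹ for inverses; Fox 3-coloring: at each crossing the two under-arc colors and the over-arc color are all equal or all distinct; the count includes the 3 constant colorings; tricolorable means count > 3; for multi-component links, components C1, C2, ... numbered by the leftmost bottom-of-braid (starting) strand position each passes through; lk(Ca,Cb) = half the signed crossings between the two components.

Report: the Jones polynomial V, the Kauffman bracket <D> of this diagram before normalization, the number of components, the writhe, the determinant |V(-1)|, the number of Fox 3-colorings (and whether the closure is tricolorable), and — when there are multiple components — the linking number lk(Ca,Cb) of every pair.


Jones polynomial: V(q) = q - q^2 + 2q^3 - q^4 + q^5 - q^6
<D> = -A^-12 + A^-8 - A^-4 + 2 - A^4 + A^8; writhe +4
components 1, writhe +4 (8 crossings)
3-colorings: 3 of 3^8, det 7 — not tricolorable
note: |V(-1)| = 7: so not tricolorable, since 3 does not divide 7


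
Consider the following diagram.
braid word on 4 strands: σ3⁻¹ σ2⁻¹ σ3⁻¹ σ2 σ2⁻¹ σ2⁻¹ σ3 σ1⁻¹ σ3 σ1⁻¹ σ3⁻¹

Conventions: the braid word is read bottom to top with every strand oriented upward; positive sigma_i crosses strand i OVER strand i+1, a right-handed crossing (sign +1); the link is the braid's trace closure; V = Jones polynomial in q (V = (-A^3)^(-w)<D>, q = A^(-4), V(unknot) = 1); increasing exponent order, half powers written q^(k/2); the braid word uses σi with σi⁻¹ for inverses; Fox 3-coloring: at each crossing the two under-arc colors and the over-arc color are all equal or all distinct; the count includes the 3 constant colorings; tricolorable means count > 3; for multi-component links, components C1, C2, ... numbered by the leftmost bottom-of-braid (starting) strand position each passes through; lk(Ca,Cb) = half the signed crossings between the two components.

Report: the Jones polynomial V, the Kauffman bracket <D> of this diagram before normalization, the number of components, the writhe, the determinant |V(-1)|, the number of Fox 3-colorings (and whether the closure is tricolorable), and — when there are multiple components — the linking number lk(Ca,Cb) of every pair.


V(q) = q^-5 + 2q^-3 + q^-1
bracket: -A^-11 - 2A^-3 - A^5, w = -5
3 components, writhe -5, over 11 crossings
lk(C1,C2) = -1
linking number lk(C1,C3) = 0
lk(C2,C3): -1
det 4, colorings 3 of 3^11 — not tricolorable
observation: det 4 = |V(-1)|; not divisible by 3, so not tricolorable


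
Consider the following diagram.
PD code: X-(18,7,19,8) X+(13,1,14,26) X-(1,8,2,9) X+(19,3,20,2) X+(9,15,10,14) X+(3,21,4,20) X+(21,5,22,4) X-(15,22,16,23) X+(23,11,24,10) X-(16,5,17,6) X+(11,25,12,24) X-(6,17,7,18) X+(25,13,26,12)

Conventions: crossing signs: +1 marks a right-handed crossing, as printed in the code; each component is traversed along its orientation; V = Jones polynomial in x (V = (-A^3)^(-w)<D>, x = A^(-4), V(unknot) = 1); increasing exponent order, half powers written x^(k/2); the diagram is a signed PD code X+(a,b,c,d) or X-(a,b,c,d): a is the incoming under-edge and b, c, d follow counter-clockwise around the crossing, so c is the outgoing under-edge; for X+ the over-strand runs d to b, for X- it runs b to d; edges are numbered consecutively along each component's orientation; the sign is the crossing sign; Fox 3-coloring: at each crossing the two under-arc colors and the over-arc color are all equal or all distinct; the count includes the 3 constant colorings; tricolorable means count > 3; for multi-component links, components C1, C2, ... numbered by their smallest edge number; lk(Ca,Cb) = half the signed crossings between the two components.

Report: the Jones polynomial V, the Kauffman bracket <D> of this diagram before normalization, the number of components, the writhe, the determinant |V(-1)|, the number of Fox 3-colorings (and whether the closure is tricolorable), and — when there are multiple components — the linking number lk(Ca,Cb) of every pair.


Jones polynomial: V(x) = -x^-3 + 2x^-2 - 3x^-1 + 5 - 6x + 7x^2 - 6x^3 + 6x^4 - 4x^5 + 3x^6 - 2x^7
<D> = 2A^-19 - 3A^-15 + 4A^-11 - 6A^-7 + 6A^-3 - 7A + 6A^5 - 5A^9 + 3A^13 - 2A^17 + A^21; writhe +3
components 1, writhe +3 (13 crossings)
3-colorings: 9 of 3^13, det 45 — tricolorable
note: the span of V is 10, forcing >= 10 crossings in any diagram


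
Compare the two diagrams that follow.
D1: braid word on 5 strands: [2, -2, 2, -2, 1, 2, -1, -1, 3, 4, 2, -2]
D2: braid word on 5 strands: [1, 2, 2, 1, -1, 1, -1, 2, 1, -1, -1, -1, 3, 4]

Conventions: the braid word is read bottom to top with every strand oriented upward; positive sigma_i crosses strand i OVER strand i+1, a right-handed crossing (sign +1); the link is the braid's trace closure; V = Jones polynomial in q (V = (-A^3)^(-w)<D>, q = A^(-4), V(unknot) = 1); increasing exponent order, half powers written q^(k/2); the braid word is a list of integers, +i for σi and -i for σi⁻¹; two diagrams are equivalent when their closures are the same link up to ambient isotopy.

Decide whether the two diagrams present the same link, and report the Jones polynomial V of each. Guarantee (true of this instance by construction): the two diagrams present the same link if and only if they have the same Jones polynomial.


equivalent: no
D1 (bracket A^6; 12 crossings at w = +2): V = 1
V(D2) = q + q^3 - q^4  [14 crossings, <D> = -A^-4 + 1 + A^8, w = +4]
observation: comparing 2 Jones polynomials yields 2 groups


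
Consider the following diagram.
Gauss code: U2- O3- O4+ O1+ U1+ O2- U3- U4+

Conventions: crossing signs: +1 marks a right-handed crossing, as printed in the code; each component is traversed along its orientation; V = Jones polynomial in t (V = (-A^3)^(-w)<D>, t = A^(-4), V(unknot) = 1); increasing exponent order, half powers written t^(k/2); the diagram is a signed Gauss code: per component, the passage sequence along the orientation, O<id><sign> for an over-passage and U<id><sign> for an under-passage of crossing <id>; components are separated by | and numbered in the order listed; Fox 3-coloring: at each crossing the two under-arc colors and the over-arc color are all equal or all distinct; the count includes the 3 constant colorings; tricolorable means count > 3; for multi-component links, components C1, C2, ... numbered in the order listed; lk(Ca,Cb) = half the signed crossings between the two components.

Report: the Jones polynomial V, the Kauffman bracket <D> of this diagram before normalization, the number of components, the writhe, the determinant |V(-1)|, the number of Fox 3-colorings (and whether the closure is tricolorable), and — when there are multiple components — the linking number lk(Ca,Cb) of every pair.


V(t) = 1
bracket: 1, w = 0
1 component, writhe 0, over 4 crossings
det 1, colorings 3 of 3^4 — not tricolorable
observation: det 1 = |V(-1)|; not divisible by 3, so not tricolorable


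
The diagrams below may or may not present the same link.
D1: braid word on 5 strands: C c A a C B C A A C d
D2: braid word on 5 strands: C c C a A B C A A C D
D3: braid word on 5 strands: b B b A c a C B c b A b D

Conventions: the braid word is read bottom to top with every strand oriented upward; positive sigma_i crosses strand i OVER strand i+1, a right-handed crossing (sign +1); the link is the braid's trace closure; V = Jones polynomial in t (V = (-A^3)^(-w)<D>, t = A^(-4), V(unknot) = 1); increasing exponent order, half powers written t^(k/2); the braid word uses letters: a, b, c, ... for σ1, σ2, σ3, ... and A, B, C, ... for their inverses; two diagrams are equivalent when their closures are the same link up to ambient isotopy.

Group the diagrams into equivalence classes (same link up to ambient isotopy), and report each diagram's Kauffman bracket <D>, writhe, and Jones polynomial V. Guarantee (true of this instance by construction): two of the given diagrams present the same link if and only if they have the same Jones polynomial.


classes: {D1, D2} | {D3}
V(D1) = t^(-13/2) - t^(-11/2) + t^(-9/2) - 2t^(-7/2) - t^(-3/2)  [11 crossings, <D> = A^-9 + 2A^-1 - A^3 + A^7 - A^11, w = -5]
V(D2) = t^(-13/2) - t^(-11/2) + t^(-9/2) - 2t^(-7/2) - t^(-3/2)  (w -7, c 11, <D> = A^-15 + 2A^-7 - A^-3 + A - A^5)
D3 (bracket A^-7 + A; 13 crossings at w = +1): V = -t^(1/2) - t^(5/2)
note: 2 classes among 3 diagrams; unequal V(t) rules out equality


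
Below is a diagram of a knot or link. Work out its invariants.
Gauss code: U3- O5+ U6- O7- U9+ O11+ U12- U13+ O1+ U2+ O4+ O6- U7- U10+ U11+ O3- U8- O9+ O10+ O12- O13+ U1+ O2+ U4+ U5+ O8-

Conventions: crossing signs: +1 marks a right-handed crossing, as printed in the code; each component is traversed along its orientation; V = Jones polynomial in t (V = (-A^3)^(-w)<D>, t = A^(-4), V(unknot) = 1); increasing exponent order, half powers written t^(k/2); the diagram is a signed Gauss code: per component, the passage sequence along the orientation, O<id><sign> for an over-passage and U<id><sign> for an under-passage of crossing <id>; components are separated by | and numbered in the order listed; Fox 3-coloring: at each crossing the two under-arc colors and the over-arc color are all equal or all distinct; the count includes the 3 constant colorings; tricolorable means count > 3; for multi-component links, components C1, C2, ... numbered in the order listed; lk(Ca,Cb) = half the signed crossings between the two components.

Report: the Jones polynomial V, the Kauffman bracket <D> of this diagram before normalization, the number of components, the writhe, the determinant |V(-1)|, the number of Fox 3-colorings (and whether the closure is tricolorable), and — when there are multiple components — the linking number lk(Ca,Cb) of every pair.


Jones polynomial: V(t) = t^-1 - 1 + 3t - 4t^2 + 4t^3 - 4t^4 + 3t^5 - 2t^6 + t^7
<D> = -A^-19 + 2A^-15 - 3A^-11 + 4A^-7 - 4A^-3 + 4A - 3A^5 + A^9 - A^13; writhe +3
components 1, writhe +3 (13 crossings)
3-colorings: 3 of 3^13, det 23 — not tricolorable
note: w = +3 (over 13 crossings) is diagram-only; (-A^3)^(-3) removes it from V
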